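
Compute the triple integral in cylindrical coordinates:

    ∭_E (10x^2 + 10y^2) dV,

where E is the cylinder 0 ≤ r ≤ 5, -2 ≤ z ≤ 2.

In cylindrical coordinates, x = r cos(θ), y = r sin(θ), z = z, and dV = r dr dθ dz.

The integrand becomes 10r^2, so

    ∭_E (10x^2 + 10y^2) dV = ∫_{0}^{2π} ∫_{0}^{5} ∫_{-2}^{2} (10r^2) · r dz dr dθ.

Inner (z): 40r^3.
Middle (r from 0 to 5): 6250.
Outer (θ): 12500π.

Therefore the triple integral equals 12500π.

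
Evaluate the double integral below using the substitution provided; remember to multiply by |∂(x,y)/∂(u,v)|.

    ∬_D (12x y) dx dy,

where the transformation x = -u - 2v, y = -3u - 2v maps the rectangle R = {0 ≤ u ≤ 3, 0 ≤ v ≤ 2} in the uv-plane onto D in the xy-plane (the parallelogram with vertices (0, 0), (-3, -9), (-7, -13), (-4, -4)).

Compute the Jacobian determinant of (x, y) with respect to (u, v):

    ∂(x,y)/∂(u,v) = | -1  -2 | = (-1)(-2) - (-2)(-3) = -4.
                   | -3  -2 |

Its absolute value is |J| = 4 (the area scaling factor).

Substituting x = -u - 2v, y = -3u - 2v into the integrand,

    12x y → 36u^2 + 96u v + 48v^2,

so the integral becomes

    ∬_R (36u^2 + 96u v + 48v^2) · |J| du dv = ∫_0^3 ∫_0^2 (144u^2 + 384u v + 192v^2) dv du.

Inner (v): 288u^2 + 768u + 512.
Outer (u): 7584.

Therefore ∬_D (12x y) dx dy = 7584.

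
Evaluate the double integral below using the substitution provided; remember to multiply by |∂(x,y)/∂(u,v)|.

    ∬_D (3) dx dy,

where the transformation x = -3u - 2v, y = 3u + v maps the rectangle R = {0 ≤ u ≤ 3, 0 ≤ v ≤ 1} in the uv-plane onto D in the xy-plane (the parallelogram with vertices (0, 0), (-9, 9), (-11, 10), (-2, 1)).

Compute the Jacobian determinant of (x, y) with respect to (u, v):

    ∂(x,y)/∂(u,v) = | -3  -2 | = (-3)(1) - (-2)(3) = 3.
                   | 3  1 |

Its absolute value is |J| = 3 (the area scaling factor).

Substituting x = -3u - 2v, y = 3u + v into the integrand,

    3 → 3,

so the integral becomes

    ∬_R (3) · |J| du dv = ∫_0^3 ∫_0^1 (9) dv du.

Inner (v): 9.
Outer (u): 27.

Therefore ∬_D (3) dx dy = 27.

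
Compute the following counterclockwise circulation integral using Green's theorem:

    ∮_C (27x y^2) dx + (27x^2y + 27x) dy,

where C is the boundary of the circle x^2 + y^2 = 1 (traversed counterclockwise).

Green's theorem converts the closed line integral into a double integral over the enclosed region D:

    ∮_C P dx + Q dy = ∬_D (∂Q/∂x - ∂P/∂y) dA.

Here P = 27x y^2, Q = 27x^2y + 27x, so

    ∂Q/∂x = 54x y + 27,    ∂P/∂y = 54x y,
    ∂Q/∂x - ∂P/∂y = 27.

D is the region x^2 + y^2 ≤ 1. Evaluating the double integral:

In polar coordinates (x = r cos θ, y = r sin θ, dA = r dr dθ) the integrand becomes 27, so

    ∬_D (27) dA = ∫_0^{2π} ∫_0^{1} (27) · r dr dθ.

Inner (r from 0 to 1): 27/2.
Outer (θ from 0 to 2π): 27π.

Therefore ∮_C P dx + Q dy = 27π.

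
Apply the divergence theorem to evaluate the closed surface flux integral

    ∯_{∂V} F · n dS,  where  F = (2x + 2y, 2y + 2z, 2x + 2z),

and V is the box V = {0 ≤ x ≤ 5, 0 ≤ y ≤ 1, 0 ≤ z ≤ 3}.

By the divergence theorem,

    ∯_{∂V} F · n dS = ∭_V (∇ · F) dV.

Compute the divergence:
    ∇ · F = ∂F_x/∂x + ∂F_y/∂y + ∂F_z/∂z = 2 + 2 + 2 = 6.

V is a rectangular box, so dV = dx dy dz with 0 ≤ x ≤ 5, 0 ≤ y ≤ 1, 0 ≤ z ≤ 3.

Integrate (6) over V as an iterated integral:

    ∭_V (∇·F) dV = ∫_0^{5} ∫_0^{1} ∫_0^{3} (6) dz dy dx.

Inner (z from 0 to 3): 18.
Middle (y from 0 to 1): 18.
Outer (x from 0 to 5): 90.

Therefore ∯_{∂V} F · n dS = 90.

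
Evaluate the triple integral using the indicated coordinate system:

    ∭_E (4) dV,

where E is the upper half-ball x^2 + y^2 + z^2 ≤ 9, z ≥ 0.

In spherical coordinates, x = ρ sin(φ) cos(θ), y = ρ sin(φ) sin(θ), z = ρ cos(φ), and dV = ρ^2 sin(φ) dρ dφ dθ.

The integrand becomes 4, so

    ∭_E (4) dV = ∫_{0}^{2π} ∫_{0}^{π/2} ∫_{0}^{3} (4) · ρ^2 sin(φ) dρ dφ dθ.

Inner (ρ): 36sin(φ).
Middle (φ): 36.
Outer (θ): 72π.

Therefore the triple integral equals 72π.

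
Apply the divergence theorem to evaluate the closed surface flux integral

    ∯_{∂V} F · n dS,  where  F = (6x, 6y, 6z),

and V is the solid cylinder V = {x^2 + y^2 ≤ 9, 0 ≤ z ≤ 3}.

By the divergence theorem,

    ∯_{∂V} F · n dS = ∭_V (∇ · F) dV.

Compute the divergence:
    ∇ · F = ∂F_x/∂x + ∂F_y/∂y + ∂F_z/∂z = 6 + 6 + 6 = 18.

In cylindrical coordinates, x = r cos(θ), y = r sin(θ), z = z, dV = r dr dθ dz, with 0 ≤ r ≤ 3, 0 ≤ θ ≤ 2π, 0 ≤ z ≤ 3.

The integrand, after substitution and multiplying by the volume element, becomes (18) · r, so

    ∭_V (∇·F) dV = ∫_0^{2π} ∫_0^{3} ∫_0^{3} (18) · r dz dr dθ.

Inner (z from 0 to 3): 54r.
Middle (r from 0 to 3): 243.
Outer (θ from 0 to 2π): 486π.

Therefore ∯_{∂V} F · n dS = 486π.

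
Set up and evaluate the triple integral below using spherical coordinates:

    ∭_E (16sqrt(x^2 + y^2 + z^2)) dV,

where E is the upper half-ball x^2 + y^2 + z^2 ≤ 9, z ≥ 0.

In spherical coordinates, x = ρ sin(φ) cos(θ), y = ρ sin(φ) sin(θ), z = ρ cos(φ), and dV = ρ^2 sin(φ) dρ dφ dθ.

The integrand becomes 16ρ, so

    ∭_E (16sqrt(x^2 + y^2 + z^2)) dV = ∫_{0}^{2π} ∫_{0}^{π/2} ∫_{0}^{3} (16ρ) · ρ^2 sin(φ) dρ dφ dθ.

Inner (ρ): 324sin(φ).
Middle (φ): 324.
Outer (θ): 648π.

Therefore the triple integral equals 648π.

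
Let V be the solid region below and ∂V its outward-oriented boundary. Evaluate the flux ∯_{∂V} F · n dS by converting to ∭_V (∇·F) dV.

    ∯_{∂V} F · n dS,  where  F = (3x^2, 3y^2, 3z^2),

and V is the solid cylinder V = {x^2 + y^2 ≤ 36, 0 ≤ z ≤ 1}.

By the divergence theorem,

    ∯_{∂V} F · n dS = ∭_V (∇ · F) dV.

Compute the divergence:
    ∇ · F = ∂F_x/∂x + ∂F_y/∂y + ∂F_z/∂z = 6x + 6y + 6z.

In cylindrical coordinates, x = r cos(θ), y = r sin(θ), z = z, dV = r dr dθ dz, with 0 ≤ r ≤ 6, 0 ≤ θ ≤ 2π, 0 ≤ z ≤ 1.

The integrand, after substitution and multiplying by the volume element, becomes (6sqrt(2)r sin(θ + π/4) + 6z) · r, so

    ∭_V (∇·F) dV = ∫_0^{2π} ∫_0^{6} ∫_0^{1} (6sqrt(2)r sin(θ + π/4) + 6z) · r dz dr dθ.

Inner (z from 0 to 1): 3r (2sqrt(2)r sin(θ + π/4) + 1).
Middle (r from 0 to 6): 432sqrt(2)sin(θ + π/4) + 54.
Outer (θ from 0 to 2π): 108π.

Therefore ∯_{∂V} F · n dS = 108π.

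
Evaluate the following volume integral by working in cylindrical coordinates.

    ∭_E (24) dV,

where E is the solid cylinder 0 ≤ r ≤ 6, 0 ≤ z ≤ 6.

In cylindrical coordinates, x = r cos(θ), y = r sin(θ), z = z, and dV = r dr dθ dz.

The integrand becomes 24, so

    ∭_E (24) dV = ∫_{0}^{2π} ∫_{0}^{6} ∫_{0}^{6} (24) · r dz dr dθ.

Inner (z): 144r.
Middle (r from 0 to 6): 2592.
Outer (θ): 5184π.

Therefore the triple integral equals 5184π.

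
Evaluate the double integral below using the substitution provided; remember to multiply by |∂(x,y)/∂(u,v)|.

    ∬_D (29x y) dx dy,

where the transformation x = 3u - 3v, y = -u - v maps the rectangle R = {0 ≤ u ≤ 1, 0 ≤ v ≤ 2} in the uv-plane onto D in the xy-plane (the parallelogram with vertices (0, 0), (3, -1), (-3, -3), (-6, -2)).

Compute the Jacobian determinant of (x, y) with respect to (u, v):

    ∂(x,y)/∂(u,v) = | 3  -3 | = (3)(-1) - (-3)(-1) = -6.
                   | -1  -1 |

Its absolute value is |J| = 6 (the area scaling factor).

Substituting x = 3u - 3v, y = -u - v into the integrand,

    29x y → -87u^2 + 87v^2,

so the integral becomes

    ∬_R (-87u^2 + 87v^2) · |J| du dv = ∫_0^1 ∫_0^2 (-522u^2 + 522v^2) dv du.

Inner (v): 1392 - 1044u^2.
Outer (u): 1044.

Therefore ∬_D (29x y) dx dy = 1044.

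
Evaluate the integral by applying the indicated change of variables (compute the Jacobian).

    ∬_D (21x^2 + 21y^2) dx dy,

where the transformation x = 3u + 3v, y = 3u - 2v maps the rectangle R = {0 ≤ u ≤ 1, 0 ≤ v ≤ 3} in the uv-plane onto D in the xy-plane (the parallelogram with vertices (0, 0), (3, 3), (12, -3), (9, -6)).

Compute the Jacobian determinant of (x, y) with respect to (u, v):

    ∂(x,y)/∂(u,v) = | 3  3 | = (3)(-2) - (3)(3) = -15.
                   | 3  -2 |

Its absolute value is |J| = 15 (the area scaling factor).

Substituting x = 3u + 3v, y = 3u - 2v into the integrand,

    21x^2 + 21y^2 → 378u^2 + 126u v + 273v^2,

so the integral becomes

    ∬_R (378u^2 + 126u v + 273v^2) · |J| du dv = ∫_0^1 ∫_0^3 (5670u^2 + 1890u v + 4095v^2) dv du.

Inner (v): 17010u^2 + 8505u + 36855.
Outer (u): 93555/2.

Therefore ∬_D (21x^2 + 21y^2) dx dy = 93555/2.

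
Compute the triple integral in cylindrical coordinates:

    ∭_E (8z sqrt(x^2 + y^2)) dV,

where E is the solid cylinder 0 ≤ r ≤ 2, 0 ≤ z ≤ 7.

In cylindrical coordinates, x = r cos(θ), y = r sin(θ), z = z, and dV = r dr dθ dz.

The integrand becomes 8r z, so

    ∭_E (8z sqrt(x^2 + y^2)) dV = ∫_{0}^{2π} ∫_{0}^{2} ∫_{0}^{7} (8r z) · r dz dr dθ.

Inner (z): 196r^2.
Middle (r from 0 to 2): 1568/3.
Outer (θ): 3136π/3.

Therefore the triple integral equals 3136π/3.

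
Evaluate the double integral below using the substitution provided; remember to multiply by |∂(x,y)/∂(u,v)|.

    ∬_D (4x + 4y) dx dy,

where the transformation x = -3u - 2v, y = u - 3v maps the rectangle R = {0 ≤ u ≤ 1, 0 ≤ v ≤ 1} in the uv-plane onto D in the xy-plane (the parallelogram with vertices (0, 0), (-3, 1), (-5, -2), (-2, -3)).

Compute the Jacobian determinant of (x, y) with respect to (u, v):

    ∂(x,y)/∂(u,v) = | -3  -2 | = (-3)(-3) - (-2)(1) = 11.
                   | 1  -3 |

Its absolute value is |J| = 11 (the area scaling factor).

Substituting x = -3u - 2v, y = u - 3v into the integrand,

    4x + 4y → -8u - 20v,

so the integral becomes

    ∬_R (-8u - 20v) · |J| du dv = ∫_0^1 ∫_0^1 (-88u - 220v) dv du.

Inner (v): -88u - 110.
Outer (u): -154.

Therefore ∬_D (4x + 4y) dx dy = -154.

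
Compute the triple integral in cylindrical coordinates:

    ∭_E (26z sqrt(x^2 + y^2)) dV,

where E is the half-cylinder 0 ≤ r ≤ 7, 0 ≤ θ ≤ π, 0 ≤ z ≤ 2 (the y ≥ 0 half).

In cylindrical coordinates, x = r cos(θ), y = r sin(θ), z = z, and dV = r dr dθ dz.

The integrand becomes 26r z, so

    ∭_E (26z sqrt(x^2 + y^2)) dV = ∫_{0}^{π} ∫_{0}^{7} ∫_{0}^{2} (26r z) · r dz dr dθ.

Inner (z): 52r^2.
Middle (r from 0 to 7): 17836/3.
Outer (θ): 17836π/3.

Therefore the triple integral equals 17836π/3.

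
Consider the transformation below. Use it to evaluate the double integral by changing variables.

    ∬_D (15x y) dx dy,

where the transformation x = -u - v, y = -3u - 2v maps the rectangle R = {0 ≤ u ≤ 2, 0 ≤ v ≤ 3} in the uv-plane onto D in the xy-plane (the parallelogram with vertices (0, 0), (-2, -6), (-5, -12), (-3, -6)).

Compute the Jacobian determinant of (x, y) with respect to (u, v):

    ∂(x,y)/∂(u,v) = | -1  -1 | = (-1)(-2) - (-1)(-3) = -1.
                   | -3  -2 |

Its absolute value is |J| = 1 (the area scaling factor).

Substituting x = -u - v, y = -3u - 2v into the integrand,

    15x y → 45u^2 + 75u v + 30v^2,

so the integral becomes

    ∬_R (45u^2 + 75u v + 30v^2) · |J| du dv = ∫_0^2 ∫_0^3 (45u^2 + 75u v + 30v^2) dv du.

Inner (v): 135u^2 + 675u/2 + 270.
Outer (u): 1575.

Therefore ∬_D (15x y) dx dy = 1575.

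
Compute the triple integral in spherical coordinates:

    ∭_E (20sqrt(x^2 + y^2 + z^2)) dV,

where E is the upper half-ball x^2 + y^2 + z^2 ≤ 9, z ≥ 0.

In spherical coordinates, x = ρ sin(φ) cos(θ), y = ρ sin(φ) sin(θ), z = ρ cos(φ), and dV = ρ^2 sin(φ) dρ dφ dθ.

The integrand becomes 20ρ, so

    ∭_E (20sqrt(x^2 + y^2 + z^2)) dV = ∫_{0}^{2π} ∫_{0}^{π/2} ∫_{0}^{3} (20ρ) · ρ^2 sin(φ) dρ dφ dθ.

Inner (ρ): 405sin(φ).
Middle (φ): 405.
Outer (θ): 810π.

Therefore the triple integral equals 810π.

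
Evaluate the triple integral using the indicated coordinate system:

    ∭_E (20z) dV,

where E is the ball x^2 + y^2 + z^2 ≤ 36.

In spherical coordinates, x = ρ sin(φ) cos(θ), y = ρ sin(φ) sin(θ), z = ρ cos(φ), and dV = ρ^2 sin(φ) dρ dφ dθ.

The integrand becomes 20ρ cos(φ), so

    ∭_E (20z) dV = ∫_{0}^{2π} ∫_{0}^{π} ∫_{0}^{6} (20ρ cos(φ)) · ρ^2 sin(φ) dρ dφ dθ.

Inner (ρ): 3240sin(2φ).
Middle (φ): 0.
Outer (θ): 0.

Therefore the triple integral equals 0.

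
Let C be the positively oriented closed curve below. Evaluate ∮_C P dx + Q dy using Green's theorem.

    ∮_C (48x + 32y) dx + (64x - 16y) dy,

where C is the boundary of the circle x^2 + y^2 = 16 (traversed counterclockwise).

Green's theorem converts the closed line integral into a double integral over the enclosed region D:

    ∮_C P dx + Q dy = ∬_D (∂Q/∂x - ∂P/∂y) dA.

Here P = 48x + 32y, Q = 64x - 16y, so

    ∂Q/∂x = 64,    ∂P/∂y = 32,
    ∂Q/∂x - ∂P/∂y = 32.

D is the region x^2 + y^2 ≤ 16. Evaluating the double integral:

In polar coordinates (x = r cos θ, y = r sin θ, dA = r dr dθ) the integrand becomes 32, so

    ∬_D (32) dA = ∫_0^{2π} ∫_0^{4} (32) · r dr dθ.

Inner (r from 0 to 4): 256.
Outer (θ from 0 to 2π): 512π.

Therefore ∮_C P dx + Q dy = 512π.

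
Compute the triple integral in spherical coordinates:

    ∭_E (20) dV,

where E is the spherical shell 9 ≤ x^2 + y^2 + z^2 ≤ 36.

In spherical coordinates, x = ρ sin(φ) cos(θ), y = ρ sin(φ) sin(θ), z = ρ cos(φ), and dV = ρ^2 sin(φ) dρ dφ dθ.

The integrand becomes 20, so

    ∭_E (20) dV = ∫_{0}^{2π} ∫_{0}^{π} ∫_{3}^{6} (20) · ρ^2 sin(φ) dρ dφ dθ.

Inner (ρ): 1260sin(φ).
Middle (φ): 2520.
Outer (θ): 5040π.

Therefore the triple integral equals 5040π.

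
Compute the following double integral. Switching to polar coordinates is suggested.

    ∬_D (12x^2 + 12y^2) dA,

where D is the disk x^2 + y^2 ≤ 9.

The region D is 0 ≤ r ≤ 3, 0 ≤ θ ≤ 2π in polar coordinates, where x = r cos(θ), y = r sin(θ), and dA = r dr dθ.

Under the substitution, the integrand becomes 12r^2, so

    ∬_D (12x^2 + 12y^2) dA = ∫_{0}^{2π} ∫_{0}^{3} (12r^2) · r dr dθ.

Inner integral (in r): ∫_{0}^{3} (12r^2) · r dr = 243.

Outer integral (in θ): ∫_{0}^{2π} (243) dθ = 486π.

Therefore ∬_D (12x^2 + 12y^2) dA = 486π.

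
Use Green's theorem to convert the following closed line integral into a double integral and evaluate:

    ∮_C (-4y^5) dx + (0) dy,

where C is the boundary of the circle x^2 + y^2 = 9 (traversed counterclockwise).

Green's theorem converts the closed line integral into a double integral over the enclosed region D:

    ∮_C P dx + Q dy = ∬_D (∂Q/∂x - ∂P/∂y) dA.

Here P = -4y^5, Q = 0, so

    ∂Q/∂x = 0,    ∂P/∂y = -20y^4,
    ∂Q/∂x - ∂P/∂y = 20y^4.

D is the region x^2 + y^2 ≤ 9. Evaluating the double integral:

In polar coordinates (x = r cos θ, y = r sin θ, dA = r dr dθ) the integrand becomes 20r^4sin(θ)^4, so

    ∬_D (20y^4) dA = ∫_0^{2π} ∫_0^{3} (20r^4sin(θ)^4) · r dr dθ.

Inner (r from 0 to 3): 2430sin(θ)^4.
Outer (θ from 0 to 2π): 3645π/2.

Therefore ∮_C P dx + Q dy = 3645π/2.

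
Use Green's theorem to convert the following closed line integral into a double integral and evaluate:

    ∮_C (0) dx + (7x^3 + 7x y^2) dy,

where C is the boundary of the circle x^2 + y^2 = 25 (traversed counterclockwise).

Green's theorem converts the closed line integral into a double integral over the enclosed region D:

    ∮_C P dx + Q dy = ∬_D (∂Q/∂x - ∂P/∂y) dA.

Here P = 0, Q = 7x^3 + 7x y^2, so

    ∂Q/∂x = 21x^2 + 7y^2,    ∂P/∂y = 0,
    ∂Q/∂x - ∂P/∂y = 21x^2 + 7y^2.

D is the region x^2 + y^2 ≤ 25. Evaluating the double integral:

In polar coordinates (x = r cos θ, y = r sin θ, dA = r dr dθ) the integrand becomes 7r^2(cos(2θ) + 2), so

    ∬_D (21x^2 + 7y^2) dA = ∫_0^{2π} ∫_0^{5} (7r^2(cos(2θ) + 2)) · r dr dθ.

Inner (r from 0 to 5): 4375cos(2θ)/4 + 4375/2.
Outer (θ from 0 to 2π): 4375π.

Therefore ∮_C P dx + Q dy = 4375π.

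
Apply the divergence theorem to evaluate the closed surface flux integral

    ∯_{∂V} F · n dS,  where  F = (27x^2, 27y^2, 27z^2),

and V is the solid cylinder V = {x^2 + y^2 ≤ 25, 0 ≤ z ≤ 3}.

By the divergence theorem,

    ∯_{∂V} F · n dS = ∭_V (∇ · F) dV.

Compute the divergence:
    ∇ · F = ∂F_x/∂x + ∂F_y/∂y + ∂F_z/∂z = 54x + 54y + 54z.

In cylindrical coordinates, x = r cos(θ), y = r sin(θ), z = z, dV = r dr dθ dz, with 0 ≤ r ≤ 5, 0 ≤ θ ≤ 2π, 0 ≤ z ≤ 3.

The integrand, after substitution and multiplying by the volume element, becomes (54sqrt(2)r sin(θ + π/4) + 54z) · r, so

    ∭_V (∇·F) dV = ∫_0^{2π} ∫_0^{5} ∫_0^{3} (54sqrt(2)r sin(θ + π/4) + 54z) · r dz dr dθ.

Inner (z from 0 to 3): 81r (2sqrt(2)r sin(θ + π/4) + 3).
Middle (r from 0 to 5): 6750sqrt(2)sin(θ + π/4) + 6075/2.
Outer (θ from 0 to 2π): 6075π.

Therefore ∯_{∂V} F · n dS = 6075π.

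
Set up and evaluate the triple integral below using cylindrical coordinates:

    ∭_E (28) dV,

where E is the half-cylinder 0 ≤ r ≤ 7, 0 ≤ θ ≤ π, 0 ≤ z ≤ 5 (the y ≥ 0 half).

In cylindrical coordinates, x = r cos(θ), y = r sin(θ), z = z, and dV = r dr dθ dz.

The integrand becomes 28, so

    ∭_E (28) dV = ∫_{0}^{π} ∫_{0}^{7} ∫_{0}^{5} (28) · r dz dr dθ.

Inner (z): 140r.
Middle (r from 0 to 7): 3430.
Outer (θ): 3430π.

Therefore the triple integral equals 3430π.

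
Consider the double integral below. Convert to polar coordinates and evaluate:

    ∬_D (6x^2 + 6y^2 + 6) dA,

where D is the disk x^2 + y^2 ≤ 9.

The region D is 0 ≤ r ≤ 3, 0 ≤ θ ≤ 2π in polar coordinates, where x = r cos(θ), y = r sin(θ), and dA = r dr dθ.

Under the substitution, the integrand becomes 6r^2 + 6, so

    ∬_D (6x^2 + 6y^2 + 6) dA = ∫_{0}^{2π} ∫_{0}^{3} (6r^2 + 6) · r dr dθ.

Inner integral (in r): ∫_{0}^{3} (6r^2 + 6) · r dr = 297/2.

Outer integral (in θ): ∫_{0}^{2π} (297/2) dθ = 297π.

Therefore ∬_D (6x^2 + 6y^2 + 6) dA = 297π.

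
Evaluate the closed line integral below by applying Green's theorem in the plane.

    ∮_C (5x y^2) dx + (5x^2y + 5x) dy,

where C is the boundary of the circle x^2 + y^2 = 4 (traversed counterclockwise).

Green's theorem converts the closed line integral into a double integral over the enclosed region D:

    ∮_C P dx + Q dy = ∬_D (∂Q/∂x - ∂P/∂y) dA.

Here P = 5x y^2, Q = 5x^2y + 5x, so

    ∂Q/∂x = 10x y + 5,    ∂P/∂y = 10x y,
    ∂Q/∂x - ∂P/∂y = 5.

D is the region x^2 + y^2 ≤ 4. Evaluating the double integral:

In polar coordinates (x = r cos θ, y = r sin θ, dA = r dr dθ) the integrand becomes 5, so

    ∬_D (5) dA = ∫_0^{2π} ∫_0^{2} (5) · r dr dθ.

Inner (r from 0 to 2): 10.
Outer (θ from 0 to 2π): 20π.

Therefore ∮_C P dx + Q dy = 20π.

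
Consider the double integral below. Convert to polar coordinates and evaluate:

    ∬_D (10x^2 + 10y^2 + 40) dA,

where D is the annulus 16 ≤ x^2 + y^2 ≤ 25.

The region D is 4 ≤ r ≤ 5, 0 ≤ θ ≤ 2π in polar coordinates, where x = r cos(θ), y = r sin(θ), and dA = r dr dθ.

Under the substitution, the integrand becomes 10r^2 + 40, so

    ∬_D (10x^2 + 10y^2 + 40) dA = ∫_{0}^{2π} ∫_{4}^{5} (10r^2 + 40) · r dr dθ.

Inner integral (in r): ∫_{4}^{5} (10r^2 + 40) · r dr = 2205/2.

Outer integral (in θ): ∫_{0}^{2π} (2205/2) dθ = 2205π.

Therefore ∬_D (10x^2 + 10y^2 + 40) dA = 2205π.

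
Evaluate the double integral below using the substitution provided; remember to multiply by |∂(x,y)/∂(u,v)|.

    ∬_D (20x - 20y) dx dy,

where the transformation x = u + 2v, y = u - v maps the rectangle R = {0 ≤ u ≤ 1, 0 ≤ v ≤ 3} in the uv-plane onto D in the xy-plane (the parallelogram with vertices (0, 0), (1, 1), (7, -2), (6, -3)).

Compute the Jacobian determinant of (x, y) with respect to (u, v):

    ∂(x,y)/∂(u,v) = | 1  2 | = (1)(-1) - (2)(1) = -3.
                   | 1  -1 |

Its absolute value is |J| = 3 (the area scaling factor).

Substituting x = u + 2v, y = u - v into the integrand,

    20x - 20y → 60v,

so the integral becomes

    ∬_R (60v) · |J| du dv = ∫_0^1 ∫_0^3 (180v) dv du.

Inner (v): 810.
Outer (u): 810.

Therefore ∬_D (20x - 20y) dx dy = 810.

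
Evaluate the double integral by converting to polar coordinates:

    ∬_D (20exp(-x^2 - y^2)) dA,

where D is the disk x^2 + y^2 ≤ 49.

The region D is 0 ≤ r ≤ 7, 0 ≤ θ ≤ 2π in polar coordinates, where x = r cos(θ), y = r sin(θ), and dA = r dr dθ.

Under the substitution, the integrand becomes 20exp(-r^2), so

    ∬_D (20exp(-x^2 - y^2)) dA = ∫_{0}^{2π} ∫_{0}^{7} (20exp(-r^2)) · r dr dθ.

Inner integral (in r): ∫_{0}^{7} (20exp(-r^2)) · r dr = 10 - 10exp(-49).

Outer integral (in θ): ∫_{0}^{2π} (10 - 10exp(-49)) dθ = -20π exp(-49) + 20π.

Therefore ∬_D (20exp(-x^2 - y^2)) dA = -20π exp(-49) + 20π.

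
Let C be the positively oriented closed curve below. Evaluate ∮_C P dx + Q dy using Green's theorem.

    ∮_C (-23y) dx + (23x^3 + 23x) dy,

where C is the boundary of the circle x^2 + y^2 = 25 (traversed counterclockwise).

Green's theorem converts the closed line integral into a double integral over the enclosed region D:

    ∮_C P dx + Q dy = ∬_D (∂Q/∂x - ∂P/∂y) dA.

Here P = -23y, Q = 23x^3 + 23x, so

    ∂Q/∂x = 69x^2 + 23,    ∂P/∂y = -23,
    ∂Q/∂x - ∂P/∂y = 69x^2 + 46.

D is the region x^2 + y^2 ≤ 25. Evaluating the double integral:

In polar coordinates (x = r cos θ, y = r sin θ, dA = r dr dθ) the integrand becomes 69r^2cos(θ)^2 + 46, so

    ∬_D (69x^2 + 46) dA = ∫_0^{2π} ∫_0^{5} (69r^2cos(θ)^2 + 46) · r dr dθ.

Inner (r from 0 to 5): 43125cos(θ)^2/4 + 575.
Outer (θ from 0 to 2π): 47725π/4.

Therefore ∮_C P dx + Q dy = 47725π/4.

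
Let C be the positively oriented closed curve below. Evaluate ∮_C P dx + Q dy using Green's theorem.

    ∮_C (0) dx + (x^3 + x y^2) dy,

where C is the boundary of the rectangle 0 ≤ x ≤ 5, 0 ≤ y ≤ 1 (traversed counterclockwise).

Green's theorem converts the closed line integral into a double integral over the enclosed region D:

    ∮_C P dx + Q dy = ∬_D (∂Q/∂x - ∂P/∂y) dA.

Here P = 0, Q = x^3 + x y^2, so

    ∂Q/∂x = 3x^2 + y^2,    ∂P/∂y = 0,
    ∂Q/∂x - ∂P/∂y = 3x^2 + y^2.

D is the region 0 ≤ x ≤ 5, 0 ≤ y ≤ 1. Evaluating the double integral:

    ∬_D (3x^2 + y^2) dA = ∫_0^{5} ∫_0^{1} (3x^2 + y^2) dy dx.

Inner (y from 0 to 1): 3x^2 + 1/3.
Outer (x from 0 to 5): 380/3.

Therefore ∮_C P dx + Q dy = 380/3.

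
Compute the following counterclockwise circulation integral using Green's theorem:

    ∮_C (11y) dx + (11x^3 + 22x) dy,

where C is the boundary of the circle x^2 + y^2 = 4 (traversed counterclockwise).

Green's theorem converts the closed line integral into a double integral over the enclosed region D:

    ∮_C P dx + Q dy = ∬_D (∂Q/∂x - ∂P/∂y) dA.

Here P = 11y, Q = 11x^3 + 22x, so

    ∂Q/∂x = 33x^2 + 22,    ∂P/∂y = 11,
    ∂Q/∂x - ∂P/∂y = 33x^2 + 11.

D is the region x^2 + y^2 ≤ 4. Evaluating the double integral:

In polar coordinates (x = r cos θ, y = r sin θ, dA = r dr dθ) the integrand becomes 33r^2cos(θ)^2 + 11, so

    ∬_D (33x^2 + 11) dA = ∫_0^{2π} ∫_0^{2} (33r^2cos(θ)^2 + 11) · r dr dθ.

Inner (r from 0 to 2): 132cos(θ)^2 + 22.
Outer (θ from 0 to 2π): 176π.

Therefore ∮_C P dx + Q dy = 176π.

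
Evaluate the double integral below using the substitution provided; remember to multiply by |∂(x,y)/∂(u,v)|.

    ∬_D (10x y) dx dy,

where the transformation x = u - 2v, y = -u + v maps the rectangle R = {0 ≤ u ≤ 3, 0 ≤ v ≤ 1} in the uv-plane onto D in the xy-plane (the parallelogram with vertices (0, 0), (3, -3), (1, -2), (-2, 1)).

Compute the Jacobian determinant of (x, y) with respect to (u, v):

    ∂(x,y)/∂(u,v) = | 1  -2 | = (1)(1) - (-2)(-1) = -1.
                   | -1  1 |

Its absolute value is |J| = 1 (the area scaling factor).

Substituting x = u - 2v, y = -u + v into the integrand,

    10x y → -10u^2 + 30u v - 20v^2,

so the integral becomes

    ∬_R (-10u^2 + 30u v - 20v^2) · |J| du dv = ∫_0^3 ∫_0^1 (-10u^2 + 30u v - 20v^2) dv du.

Inner (v): -10u^2 + 15u - 20/3.
Outer (u): -85/2.

Therefore ∬_D (10x y) dx dy = -85/2.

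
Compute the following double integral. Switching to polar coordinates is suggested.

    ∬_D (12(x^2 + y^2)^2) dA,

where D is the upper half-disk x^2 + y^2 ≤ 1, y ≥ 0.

The region D is 0 ≤ r ≤ 1, 0 ≤ θ ≤ π in polar coordinates, where x = r cos(θ), y = r sin(θ), and dA = r dr dθ.

Under the substitution, the integrand becomes 12r^4, so

    ∬_D (12(x^2 + y^2)^2) dA = ∫_{0}^{π} ∫_{0}^{1} (12r^4) · r dr dθ.

Inner integral (in r): ∫_{0}^{1} (12r^4) · r dr = 2.

Outer integral (in θ): ∫_{0}^{π} (2) dθ = 2π.

Therefore ∬_D (12(x^2 + y^2)^2) dA = 2π.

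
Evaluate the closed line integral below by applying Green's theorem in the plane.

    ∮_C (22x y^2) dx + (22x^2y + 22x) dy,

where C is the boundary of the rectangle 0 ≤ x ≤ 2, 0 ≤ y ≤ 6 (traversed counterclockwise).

Green's theorem converts the closed line integral into a double integral over the enclosed region D:

    ∮_C P dx + Q dy = ∬_D (∂Q/∂x - ∂P/∂y) dA.

Here P = 22x y^2, Q = 22x^2y + 22x, so

    ∂Q/∂x = 44x y + 22,    ∂P/∂y = 44x y,
    ∂Q/∂x - ∂P/∂y = 22.

D is the region 0 ≤ x ≤ 2, 0 ≤ y ≤ 6. Evaluating the double integral:

    ∬_D (22) dA = ∫_0^{2} ∫_0^{6} (22) dy dx.

Inner (y from 0 to 6): 132.
Outer (x from 0 to 2): 264.

Therefore ∮_C P dx + Q dy = 264.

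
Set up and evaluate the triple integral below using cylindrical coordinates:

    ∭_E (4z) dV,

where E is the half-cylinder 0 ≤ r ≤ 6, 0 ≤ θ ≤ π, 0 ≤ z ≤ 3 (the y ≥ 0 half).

In cylindrical coordinates, x = r cos(θ), y = r sin(θ), z = z, and dV = r dr dθ dz.

The integrand becomes 4z, so

    ∭_E (4z) dV = ∫_{0}^{π} ∫_{0}^{6} ∫_{0}^{3} (4z) · r dz dr dθ.

Inner (z): 18r.
Middle (r from 0 to 6): 324.
Outer (θ): 324π.

Therefore the triple integral equals 324π.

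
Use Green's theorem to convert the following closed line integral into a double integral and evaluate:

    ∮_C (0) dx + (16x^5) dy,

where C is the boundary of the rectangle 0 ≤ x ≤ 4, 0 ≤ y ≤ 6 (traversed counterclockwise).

Green's theorem converts the closed line integral into a double integral over the enclosed region D:

    ∮_C P dx + Q dy = ∬_D (∂Q/∂x - ∂P/∂y) dA.

Here P = 0, Q = 16x^5, so

    ∂Q/∂x = 80x^4,    ∂P/∂y = 0,
    ∂Q/∂x - ∂P/∂y = 80x^4.

D is the region 0 ≤ x ≤ 4, 0 ≤ y ≤ 6. Evaluating the double integral:

    ∬_D (80x^4) dA = ∫_0^{4} ∫_0^{6} (80x^4) dy dx.

Inner (y from 0 to 6): 480x^4.
Outer (x from 0 to 4): 98304.

Therefore ∮_C P dx + Q dy = 98304.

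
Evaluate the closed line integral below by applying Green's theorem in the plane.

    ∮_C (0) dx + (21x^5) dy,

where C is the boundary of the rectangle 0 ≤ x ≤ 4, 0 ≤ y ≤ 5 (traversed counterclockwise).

Green's theorem converts the closed line integral into a double integral over the enclosed region D:

    ∮_C P dx + Q dy = ∬_D (∂Q/∂x - ∂P/∂y) dA.

Here P = 0, Q = 21x^5, so

    ∂Q/∂x = 105x^4,    ∂P/∂y = 0,
    ∂Q/∂x - ∂P/∂y = 105x^4.

D is the region 0 ≤ x ≤ 4, 0 ≤ y ≤ 5. Evaluating the double integral:

    ∬_D (105x^4) dA = ∫_0^{4} ∫_0^{5} (105x^4) dy dx.

Inner (y from 0 to 5): 525x^4.
Outer (x from 0 to 4): 107520.

Therefore ∮_C P dx + Q dy = 107520.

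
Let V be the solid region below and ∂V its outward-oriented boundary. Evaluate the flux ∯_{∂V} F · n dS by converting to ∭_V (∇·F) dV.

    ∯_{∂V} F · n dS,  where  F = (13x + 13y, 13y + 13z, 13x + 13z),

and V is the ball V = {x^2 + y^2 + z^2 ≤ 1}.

By the divergence theorem,

    ∯_{∂V} F · n dS = ∭_V (∇ · F) dV.

Compute the divergence:
    ∇ · F = ∂F_x/∂x + ∂F_y/∂y + ∂F_z/∂z = 13 + 13 + 13 = 39.

In spherical coordinates, x = ρ sin(φ) cos(θ), y = ρ sin(φ) sin(θ), z = ρ cos(φ), dV = ρ^2 sin(φ) dρ dφ dθ, with 0 ≤ ρ ≤ 1, 0 ≤ φ ≤ π, 0 ≤ θ ≤ 2π.

The integrand, after substitution and multiplying by the volume element, becomes (39) · ρ^2 sin(φ), so

    ∭_V (∇·F) dV = ∫_0^{2π} ∫_0^{π} ∫_0^{1} (39) · ρ^2 sin(φ) dρ dφ dθ.

Inner (ρ from 0 to 1): 13sin(φ).
Middle (φ from 0 to π): 26.
Outer (θ from 0 to 2π): 52π.

Therefore ∯_{∂V} F · n dS = 52π.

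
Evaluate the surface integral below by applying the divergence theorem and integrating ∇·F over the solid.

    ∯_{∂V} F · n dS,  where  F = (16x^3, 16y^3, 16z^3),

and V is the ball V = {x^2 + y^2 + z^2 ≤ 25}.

By the divergence theorem,

    ∯_{∂V} F · n dS = ∭_V (∇ · F) dV.

Compute the divergence:
    ∇ · F = ∂F_x/∂x + ∂F_y/∂y + ∂F_z/∂z = 48x^2 + 48y^2 + 48z^2.

In spherical coordinates, x = ρ sin(φ) cos(θ), y = ρ sin(φ) sin(θ), z = ρ cos(φ), dV = ρ^2 sin(φ) dρ dφ dθ, with 0 ≤ ρ ≤ 5, 0 ≤ φ ≤ π, 0 ≤ θ ≤ 2π.

The integrand, after substitution and multiplying by the volume element, becomes (48ρ^2) · ρ^2 sin(φ), so

    ∭_V (∇·F) dV = ∫_0^{2π} ∫_0^{π} ∫_0^{5} (48ρ^2) · ρ^2 sin(φ) dρ dφ dθ.

Inner (ρ from 0 to 5): 30000sin(φ).
Middle (φ from 0 to π): 60000.
Outer (θ from 0 to 2π): 120000π.

Therefore ∯_{∂V} F · n dS = 120000π.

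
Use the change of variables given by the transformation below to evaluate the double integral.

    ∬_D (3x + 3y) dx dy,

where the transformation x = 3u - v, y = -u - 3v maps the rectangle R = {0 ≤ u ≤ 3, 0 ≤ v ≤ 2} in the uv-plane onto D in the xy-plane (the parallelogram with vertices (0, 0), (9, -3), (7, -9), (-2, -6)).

Compute the Jacobian determinant of (x, y) with respect to (u, v):

    ∂(x,y)/∂(u,v) = | 3  -1 | = (3)(-3) - (-1)(-1) = -10.
                   | -1  -3 |

Its absolute value is |J| = 10 (the area scaling factor).

Substituting x = 3u - v, y = -u - 3v into the integrand,

    3x + 3y → 6u - 12v,

so the integral becomes

    ∬_R (6u - 12v) · |J| du dv = ∫_0^3 ∫_0^2 (60u - 120v) dv du.

Inner (v): 120u - 240.
Outer (u): -180.

Therefore ∬_D (3x + 3y) dx dy = -180.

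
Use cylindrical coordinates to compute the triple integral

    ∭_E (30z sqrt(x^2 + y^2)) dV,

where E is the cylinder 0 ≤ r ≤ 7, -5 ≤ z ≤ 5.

In cylindrical coordinates, x = r cos(θ), y = r sin(θ), z = z, and dV = r dr dθ dz.

The integrand becomes 30r z, so

    ∭_E (30z sqrt(x^2 + y^2)) dV = ∫_{0}^{2π} ∫_{0}^{7} ∫_{-5}^{5} (30r z) · r dz dr dθ.

Inner (z): 0.
Middle (r from 0 to 7): 0.
Outer (θ): 0.

Therefore the triple integral equals 0.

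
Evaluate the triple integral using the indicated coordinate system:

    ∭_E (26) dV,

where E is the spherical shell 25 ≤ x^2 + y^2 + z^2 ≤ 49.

In spherical coordinates, x = ρ sin(φ) cos(θ), y = ρ sin(φ) sin(θ), z = ρ cos(φ), and dV = ρ^2 sin(φ) dρ dφ dθ.

The integrand becomes 26, so

    ∭_E (26) dV = ∫_{0}^{2π} ∫_{0}^{π} ∫_{5}^{7} (26) · ρ^2 sin(φ) dρ dφ dθ.

Inner (ρ): 5668sin(φ)/3.
Middle (φ): 11336/3.
Outer (θ): 22672π/3.

Therefore the triple integral equals 22672π/3.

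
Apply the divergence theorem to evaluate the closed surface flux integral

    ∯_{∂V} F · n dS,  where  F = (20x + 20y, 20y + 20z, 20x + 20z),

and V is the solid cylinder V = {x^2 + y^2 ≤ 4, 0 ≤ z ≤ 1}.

By the divergence theorem,

    ∯_{∂V} F · n dS = ∭_V (∇ · F) dV.

Compute the divergence:
    ∇ · F = ∂F_x/∂x + ∂F_y/∂y + ∂F_z/∂z = 20 + 20 + 20 = 60.

In cylindrical coordinates, x = r cos(θ), y = r sin(θ), z = z, dV = r dr dθ dz, with 0 ≤ r ≤ 2, 0 ≤ θ ≤ 2π, 0 ≤ z ≤ 1.

The integrand, after substitution and multiplying by the volume element, becomes (60) · r, so

    ∭_V (∇·F) dV = ∫_0^{2π} ∫_0^{2} ∫_0^{1} (60) · r dz dr dθ.

Inner (z from 0 to 1): 60r.
Middle (r from 0 to 2): 120.
Outer (θ from 0 to 2π): 240π.

Therefore ∯_{∂V} F · n dS = 240π.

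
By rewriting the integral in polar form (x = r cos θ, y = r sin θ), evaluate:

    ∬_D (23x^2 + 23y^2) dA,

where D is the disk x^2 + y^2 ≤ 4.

The region D is 0 ≤ r ≤ 2, 0 ≤ θ ≤ 2π in polar coordinates, where x = r cos(θ), y = r sin(θ), and dA = r dr dθ.

Under the substitution, the integrand becomes 23r^2, so

    ∬_D (23x^2 + 23y^2) dA = ∫_{0}^{2π} ∫_{0}^{2} (23r^2) · r dr dθ.

Inner integral (in r): ∫_{0}^{2} (23r^2) · r dr = 92.

Outer integral (in θ): ∫_{0}^{2π} (92) dθ = 184π.

Therefore ∬_D (23x^2 + 23y^2) dA = 184π.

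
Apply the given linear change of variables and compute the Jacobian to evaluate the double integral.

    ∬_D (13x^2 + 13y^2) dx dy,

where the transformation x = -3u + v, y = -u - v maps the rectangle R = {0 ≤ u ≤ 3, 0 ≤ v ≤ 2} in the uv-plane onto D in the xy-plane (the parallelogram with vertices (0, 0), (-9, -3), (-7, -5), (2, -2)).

Compute the Jacobian determinant of (x, y) with respect to (u, v):

    ∂(x,y)/∂(u,v) = | -3  1 | = (-3)(-1) - (1)(-1) = 4.
                   | -1  -1 |

Its absolute value is |J| = 4 (the area scaling factor).

Substituting x = -3u + v, y = -u - v into the integrand,

    13x^2 + 13y^2 → 130u^2 - 52u v + 26v^2,

so the integral becomes

    ∬_R (130u^2 - 52u v + 26v^2) · |J| du dv = ∫_0^3 ∫_0^2 (520u^2 - 208u v + 104v^2) dv du.

Inner (v): 1040u^2 - 416u + 832/3.
Outer (u): 8320.

Therefore ∬_D (13x^2 + 13y^2) dx dy = 8320.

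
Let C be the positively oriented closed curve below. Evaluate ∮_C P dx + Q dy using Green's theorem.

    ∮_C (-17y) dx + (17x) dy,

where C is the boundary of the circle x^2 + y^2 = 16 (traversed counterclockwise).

Green's theorem converts the closed line integral into a double integral over the enclosed region D:

    ∮_C P dx + Q dy = ∬_D (∂Q/∂x - ∂P/∂y) dA.

Here P = -17y, Q = 17x, so

    ∂Q/∂x = 17,    ∂P/∂y = -17,
    ∂Q/∂x - ∂P/∂y = 34.

D is the region x^2 + y^2 ≤ 16. Evaluating the double integral:

In polar coordinates (x = r cos θ, y = r sin θ, dA = r dr dθ) the integrand becomes 34, so

    ∬_D (34) dA = ∫_0^{2π} ∫_0^{4} (34) · r dr dθ.

Inner (r from 0 to 4): 272.
Outer (θ from 0 to 2π): 544π.

Therefore ∮_C P dx + Q dy = 544π.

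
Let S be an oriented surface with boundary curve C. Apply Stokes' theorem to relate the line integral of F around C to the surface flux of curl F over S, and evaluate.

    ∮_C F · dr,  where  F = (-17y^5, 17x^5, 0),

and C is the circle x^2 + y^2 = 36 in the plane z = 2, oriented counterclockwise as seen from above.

Let S be the flat disk x^2 + y^2 ≤ 36 in the plane z = 2, with upward unit normal n̂ = ẑ. By Stokes' theorem,

    ∮_C F · dr = ∬_S (∇ × F) · n̂ dS = ∬_D (curl F)_z dA,

where D is the disk x^2 + y^2 ≤ 36.

Compute the curl of F = (-17y^5, 17x^5, 0):
    (∇ × F)_x = ∂F_z/∂y - ∂F_y/∂z = 0,
    (∇ × F)_y = ∂F_x/∂z - ∂F_z/∂x = 0,
    (∇ × F)_z = ∂F_y/∂x - ∂F_x/∂y = 85x^4 + 85y^4.

On z = 2, (curl F)_z = 85x^4 + 85y^4.

Convert to polar (x = r cos θ, y = r sin θ, dA = r dr dθ); the integrand becomes 85r^4(sin(θ)^4 + cos(θ)^4), so

    ∬_D (curl F)_z dA = ∫_0^{2π} ∫_0^{6} (85r^4(sin(θ)^4 + cos(θ)^4)) · r dr dθ.

Inner (r from 0 to 6): 660960sin(θ)^4 + 660960cos(θ)^4.
Outer (θ from 0 to 2π): 991440π.

Therefore ∮_C F · dr = 991440π.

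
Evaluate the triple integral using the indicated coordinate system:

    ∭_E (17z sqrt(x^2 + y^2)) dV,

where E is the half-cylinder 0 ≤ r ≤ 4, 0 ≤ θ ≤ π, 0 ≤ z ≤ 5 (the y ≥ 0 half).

In cylindrical coordinates, x = r cos(θ), y = r sin(θ), z = z, and dV = r dr dθ dz.

The integrand becomes 17r z, so

    ∭_E (17z sqrt(x^2 + y^2)) dV = ∫_{0}^{π} ∫_{0}^{4} ∫_{0}^{5} (17r z) · r dz dr dθ.

Inner (z): 425r^2/2.
Middle (r from 0 to 4): 13600/3.
Outer (θ): 13600π/3.

Therefore the triple integral equals 13600π/3.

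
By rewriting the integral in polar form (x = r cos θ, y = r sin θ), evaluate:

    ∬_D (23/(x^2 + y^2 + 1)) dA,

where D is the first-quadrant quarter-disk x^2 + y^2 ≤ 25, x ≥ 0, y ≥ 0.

The region D is 0 ≤ r ≤ 5, 0 ≤ θ ≤ π/2 in polar coordinates, where x = r cos(θ), y = r sin(θ), and dA = r dr dθ.

Under the substitution, the integrand becomes 23/(r^2 + 1), so

    ∬_D (23/(x^2 + y^2 + 1)) dA = ∫_{0}^{π/2} ∫_{0}^{5} (23/(r^2 + 1)) · r dr dθ.

Inner integral (in r): ∫_{0}^{5} (23/(r^2 + 1)) · r dr = 23log(26)/2.

Outer integral (in θ): ∫_{0}^{π/2} (23log(26)/2) dθ = 23π log(26)/4.

Therefore ∬_D (23/(x^2 + y^2 + 1)) dA = 23π log(26)/4.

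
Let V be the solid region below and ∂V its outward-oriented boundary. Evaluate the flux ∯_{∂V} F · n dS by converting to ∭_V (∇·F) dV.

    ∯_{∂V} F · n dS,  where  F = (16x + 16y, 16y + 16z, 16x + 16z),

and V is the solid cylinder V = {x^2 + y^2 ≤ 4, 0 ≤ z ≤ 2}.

By the divergence theorem,

    ∯_{∂V} F · n dS = ∭_V (∇ · F) dV.

Compute the divergence:
    ∇ · F = ∂F_x/∂x + ∂F_y/∂y + ∂F_z/∂z = 16 + 16 + 16 = 48.

In cylindrical coordinates, x = r cos(θ), y = r sin(θ), z = z, dV = r dr dθ dz, with 0 ≤ r ≤ 2, 0 ≤ θ ≤ 2π, 0 ≤ z ≤ 2.

The integrand, after substitution and multiplying by the volume element, becomes (48) · r, so

    ∭_V (∇·F) dV = ∫_0^{2π} ∫_0^{2} ∫_0^{2} (48) · r dz dr dθ.

Inner (z from 0 to 2): 96r.
Middle (r from 0 to 2): 192.
Outer (θ from 0 to 2π): 384π.

Therefore ∯_{∂V} F · n dS = 384π.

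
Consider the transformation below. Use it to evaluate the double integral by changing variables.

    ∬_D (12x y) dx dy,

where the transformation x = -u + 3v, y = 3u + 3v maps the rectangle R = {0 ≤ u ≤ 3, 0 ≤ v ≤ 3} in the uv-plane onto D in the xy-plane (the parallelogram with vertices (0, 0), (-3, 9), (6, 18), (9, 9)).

Compute the Jacobian determinant of (x, y) with respect to (u, v):

    ∂(x,y)/∂(u,v) = | -1  3 | = (-1)(3) - (3)(3) = -12.
                   | 3  3 |

Its absolute value is |J| = 12 (the area scaling factor).

Substituting x = -u + 3v, y = 3u + 3v into the integrand,

    12x y → -36u^2 + 72u v + 108v^2,

so the integral becomes

    ∬_R (-36u^2 + 72u v + 108v^2) · |J| du dv = ∫_0^3 ∫_0^3 (-432u^2 + 864u v + 1296v^2) dv du.

Inner (v): -1296u^2 + 3888u + 11664.
Outer (u): 40824.

Therefore ∬_D (12x y) dx dy = 40824.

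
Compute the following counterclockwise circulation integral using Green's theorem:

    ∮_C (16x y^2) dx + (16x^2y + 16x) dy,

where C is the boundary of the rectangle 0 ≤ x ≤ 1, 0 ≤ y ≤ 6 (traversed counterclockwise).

Green's theorem converts the closed line integral into a double integral over the enclosed region D:

    ∮_C P dx + Q dy = ∬_D (∂Q/∂x - ∂P/∂y) dA.

Here P = 16x y^2, Q = 16x^2y + 16x, so

    ∂Q/∂x = 32x y + 16,    ∂P/∂y = 32x y,
    ∂Q/∂x - ∂P/∂y = 16.

D is the region 0 ≤ x ≤ 1, 0 ≤ y ≤ 6. Evaluating the double integral:

    ∬_D (16) dA = ∫_0^{1} ∫_0^{6} (16) dy dx.

Inner (y from 0 to 6): 96.
Outer (x from 0 to 1): 96.

Therefore ∮_C P dx + Q dy = 96.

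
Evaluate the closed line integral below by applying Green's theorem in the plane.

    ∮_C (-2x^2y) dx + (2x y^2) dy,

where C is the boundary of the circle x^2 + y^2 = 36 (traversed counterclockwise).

Green's theorem converts the closed line integral into a double integral over the enclosed region D:

    ∮_C P dx + Q dy = ∬_D (∂Q/∂x - ∂P/∂y) dA.

Here P = -2x^2y, Q = 2x y^2, so

    ∂Q/∂x = 2y^2,    ∂P/∂y = -2x^2,
    ∂Q/∂x - ∂P/∂y = 2x^2 + 2y^2.

D is the region x^2 + y^2 ≤ 36. Evaluating the double integral:

In polar coordinates (x = r cos θ, y = r sin θ, dA = r dr dθ) the integrand becomes 2r^2, so

    ∬_D (2x^2 + 2y^2) dA = ∫_0^{2π} ∫_0^{6} (2r^2) · r dr dθ.

Inner (r from 0 to 6): 648.
Outer (θ from 0 to 2π): 1296π.

Therefore ∮_C P dx + Q dy = 1296π.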